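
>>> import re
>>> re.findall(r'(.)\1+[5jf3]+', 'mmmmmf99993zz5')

After group 1 captures some text, `\1` only succeeds where that same text appears again.
Walking the string: at [0:6] match 'mmmmmf', group 1 = 'm'; at [6:11] match '99993', group 1 = '9'; at [11:14] match 'zz5', group 1 = 'z'.
Because there's exactly one group, `findall` drops the full match and keeps group 1 from each hit.

['m', '9', 'z']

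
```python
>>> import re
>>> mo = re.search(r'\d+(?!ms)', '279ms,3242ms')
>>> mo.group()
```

'27'

The negative lookahead/lookbehind blocks any match where the forbidden context is present.
Unlike `match`, `search` isn't anchored — it looks for the pattern anywhere in the string.
The match spans [0:2] → '27'.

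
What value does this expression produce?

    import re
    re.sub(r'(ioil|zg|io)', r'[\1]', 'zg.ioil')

The regex engine tests alternatives in the order written; an earlier branch that matches wins even if a later one would match more.
Matches: at [0:2] → 'zg'; at [3:7] → 'ioil'.
Each match is replaced using the text its own group 1 captured.

'[zg].[ioil]'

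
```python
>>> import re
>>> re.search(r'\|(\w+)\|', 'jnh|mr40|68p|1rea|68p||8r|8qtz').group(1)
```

'mr40'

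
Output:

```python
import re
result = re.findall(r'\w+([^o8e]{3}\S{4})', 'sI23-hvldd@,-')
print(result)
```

This matches one or more of a word character; then exactly 3 of any character except [o8e], then exactly 4 of a non-whitespace character (captured).
Walking the string: at [0:11] match 'sI23-hvldd@', group 1 = '-hvldd@'.
With a single group, `findall` returns only what that group captured — 1 item.

['-hvldd@']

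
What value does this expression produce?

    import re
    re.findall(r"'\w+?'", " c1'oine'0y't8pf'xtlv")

["'oine'", "'t8pf'"]

Scanning left to right: at [3:9] → "'oine'"; at [11:17] → "'t8pf'".
`findall` yields the raw match text (2 of them) because the pattern has no groups.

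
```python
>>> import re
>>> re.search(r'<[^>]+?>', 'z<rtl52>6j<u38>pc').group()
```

`re.search` scans for the first position where the pattern succeeds.
The match spans [1:8] → '<rtl52>'.

'<rtl52>'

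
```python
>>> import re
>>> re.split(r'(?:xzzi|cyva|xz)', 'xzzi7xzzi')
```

['', '7', '']

Alternation tries branches left to right and keeps the first one that lets the overall match succeed at that position.
Matches to split on: at [0:4] → 'xzzi'; at [5:9] → 'xzzi'.
`split` removes every match and returns the 3 fragments in between.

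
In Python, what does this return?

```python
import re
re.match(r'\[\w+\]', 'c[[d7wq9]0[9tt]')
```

None

`match` is anchored at position 0; if the pattern doesn't fit there, it returns None.
Here the pattern fails at index 0, so the call returns None.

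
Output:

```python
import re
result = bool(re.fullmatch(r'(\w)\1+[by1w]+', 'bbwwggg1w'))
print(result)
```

False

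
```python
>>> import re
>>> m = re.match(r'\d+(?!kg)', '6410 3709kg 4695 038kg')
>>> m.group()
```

'6410'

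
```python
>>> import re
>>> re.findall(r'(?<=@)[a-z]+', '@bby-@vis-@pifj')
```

The lookaround is zero-width — it requires the adjacent text to match without consuming it, so the asserted text isn't part of the match.
Walking the string: at [1:4] → 'bby'; at [6:9] → 'vis'; at [11:15] → 'pifj'.
Since nothing is captured, `findall` lists the 3 matched substrings directly.

['bby', 'vis', 'pifj']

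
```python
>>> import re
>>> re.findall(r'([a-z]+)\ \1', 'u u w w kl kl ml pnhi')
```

['u', 'w', 'kl']

`\1` is not a pattern — it's the concrete string captured by group 1, re-applied verbatim.
Because there's exactly one group, `findall` drops the full match and keeps group 1 from each hit.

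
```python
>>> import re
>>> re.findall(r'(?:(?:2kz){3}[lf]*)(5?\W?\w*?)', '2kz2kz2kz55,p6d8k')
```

This matches the literal '2kz' repeated 3 times, then zero or more of one of [lf] (non-capturing group); then optionally a literal '5', then optionally a non-word character, then zero or more of a word character (lazy) (captured).
Matches: at [0:10] match '2kz2kz2kz5', group 1 = '5'.
`findall` collects group 1 from the one match (1 total).

['5']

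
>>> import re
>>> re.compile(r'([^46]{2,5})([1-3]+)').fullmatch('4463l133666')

None

Pattern: 2 to 5 of any character except [46] (captured); then one or more of a character in [1-3] (captured).
`fullmatch` succeeds only if the pattern covers the string from start to end.
Here there's no way to consume every character, so the call returns None.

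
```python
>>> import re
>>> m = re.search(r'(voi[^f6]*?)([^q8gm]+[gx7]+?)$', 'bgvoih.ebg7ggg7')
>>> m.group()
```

'voih.ebg7ggg7'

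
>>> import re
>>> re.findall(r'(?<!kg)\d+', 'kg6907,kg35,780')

A negative assertion filters positions out without eating any characters.
Scanning left to right: at [3:6] → '907'; at [10:11] → '5'; at [12:15] → '780'.
Since nothing is captured, `findall` lists the 3 matched substrings directly.

['907', '5', '780']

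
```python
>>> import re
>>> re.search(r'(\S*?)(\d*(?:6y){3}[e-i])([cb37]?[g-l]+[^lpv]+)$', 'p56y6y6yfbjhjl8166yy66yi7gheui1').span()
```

(0, 31)

The match spans [0:31] → 'p56y6y6yfbjhjl8166yy66yi7gheui1'.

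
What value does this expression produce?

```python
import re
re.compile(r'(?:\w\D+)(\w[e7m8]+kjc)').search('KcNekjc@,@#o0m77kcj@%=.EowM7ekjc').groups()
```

('Nekjc',)

The pattern matches a word character, then one or more of a non-digit (non-capturing group); then a word character, then one or more of one of [e7m8], then the literal 'kjc' (captured).
`re.search` scans for the first position where the pattern succeeds.
The match spans [0:7] → 'KcNekjc'.
Captured: group 1 = 'Nekjc'.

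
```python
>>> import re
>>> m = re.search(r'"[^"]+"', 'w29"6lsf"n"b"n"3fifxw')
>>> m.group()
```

'"6lsf"'

`search` walks the string left to right and returns the first match it finds.
The match spans [3:9] → '"6lsf"'.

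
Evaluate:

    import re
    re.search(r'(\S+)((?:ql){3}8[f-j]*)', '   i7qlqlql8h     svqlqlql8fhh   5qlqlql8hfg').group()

This matches one or more of a non-whitespace character (captured); then the literal 'ql' repeated 3 times, then a literal '8', then zero or more of a character in [f-j] (captured).
`re.search` tries every starting position until one works.
The match spans [3:13] → 'i7qlqlql8h'.
Captured: group 1 = 'i7', group 2 = 'qlqlql8h'.

'i7qlqlql8h'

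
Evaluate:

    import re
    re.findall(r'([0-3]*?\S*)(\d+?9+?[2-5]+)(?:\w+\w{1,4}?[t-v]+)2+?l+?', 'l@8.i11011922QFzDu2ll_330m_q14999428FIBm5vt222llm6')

[('l@8.i11011922QFzDu2ll_330m_q149', '9942')]

2 groups means the one result is a tuple of 2 captured strings — 1 here.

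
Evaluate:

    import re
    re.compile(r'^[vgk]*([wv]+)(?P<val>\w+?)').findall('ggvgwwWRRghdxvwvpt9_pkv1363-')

[('ww', 'W')]

The pattern matches anchored at the start of the string; then zero or more of one of [vgk]; then one or more of one of [wv] (captured); then one or more of a word character (lazy) (captured as 'val').
The `?` after the quantifier makes it lazy — it takes as little as possible before letting the rest of the pattern try.
Walking the string: at [0:7] match 'ggvgwwW', groups = ('ww', 'W').
2 groups means the one result is a tuple of 2 captured strings — 1 here.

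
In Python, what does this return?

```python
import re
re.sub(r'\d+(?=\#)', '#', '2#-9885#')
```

The positive lookaround only admits positions where the adjacent text matches; those characters stay outside the span.
Matches: at [0:1] → '2'; at [3:7] → '9885'.
Every occurrence is swapped for '#'.

'##-##'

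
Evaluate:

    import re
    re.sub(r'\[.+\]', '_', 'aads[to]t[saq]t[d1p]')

Matches: at [4:20] → '[to]t[saq]t[d1p]'.
Every occurrence is swapped for '_'.

'aads_'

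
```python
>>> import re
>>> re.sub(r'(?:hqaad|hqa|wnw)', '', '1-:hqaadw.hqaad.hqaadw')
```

Alternation tries branches left to right and keeps the first one that lets the overall match succeed at that position.
`sub` substitutes '' at each match site.

'1-:w..w'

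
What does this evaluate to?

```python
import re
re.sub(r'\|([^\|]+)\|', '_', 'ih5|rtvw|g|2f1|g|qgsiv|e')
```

Every occurrence is swapped for '_'.

'ih5_g_g_e'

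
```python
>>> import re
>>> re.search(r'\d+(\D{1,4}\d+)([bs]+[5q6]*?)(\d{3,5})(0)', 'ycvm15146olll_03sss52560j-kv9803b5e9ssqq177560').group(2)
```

This matches one or more of a digit; then 1 to 4 of a non-digit, then one or more of a digit (captured); then one or more of one of [bs], then zero or more of one of [5q6] (lazy) (captured); then 3 to 5 of a digit (captured); then a literal '0' (captured).
Unlike `match`, `search` isn't anchored — it looks for the pattern anywhere in the string.
The match spans [33:46] → '5e9ssqq177560'.
Captured: group 1 = 'e9', group 2 = 'ssqq', group 3 = '17756', group 4 = '0'.

'ssqq'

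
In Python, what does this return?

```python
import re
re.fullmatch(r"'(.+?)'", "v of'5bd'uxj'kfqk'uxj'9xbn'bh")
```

`re.fullmatch` is like wrapping the pattern in `^…$` (in single-line mode).
Here the pattern can't cover the whole string, so the call returns None.

None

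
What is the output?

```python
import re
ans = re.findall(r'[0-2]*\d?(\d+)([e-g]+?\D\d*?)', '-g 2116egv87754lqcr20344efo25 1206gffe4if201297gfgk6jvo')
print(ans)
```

The pattern matches zero or more of a character in [0-2], then optionally a digit; then one or more of a digit (captured); then one or more of a character in [e-g] (lazy), then a non-digit, then zero or more of a digit (lazy) (captured).
Matches: at [3:9] match '2116eg', groups = ('6', 'eg'); at [19:26] match '20344ef', groups = ('44', 'ef'); at [30:36] match '1206gf', groups = ('6', 'gf'); at [41:49] match '201297gf', groups = ('7', 'gf').
With 2 capturing groups, `findall` returns a 2-tuple per match.

[('6', 'eg'), ('44', 'ef'), ('6', 'gf'), ('7', 'gf')]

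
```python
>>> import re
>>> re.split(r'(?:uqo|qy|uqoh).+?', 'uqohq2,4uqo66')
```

['', 'q2,4', '6']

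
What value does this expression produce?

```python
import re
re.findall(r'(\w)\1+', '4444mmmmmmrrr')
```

`\1` is not a pattern — it's the concrete string captured by group 1, re-applied verbatim.
`findall` collects group 1 from each match (3 total).

['4', 'm', 'r']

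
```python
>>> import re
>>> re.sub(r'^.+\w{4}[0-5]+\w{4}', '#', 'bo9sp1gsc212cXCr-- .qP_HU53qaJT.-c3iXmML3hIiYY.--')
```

'#Y.--'

The pattern matches anchored at the start of the string; then one or more of any character, then exactly 4 of a word character; then one or more of a character in [0-5], then exactly 4 of a word character.
Each match is replaced by '#'.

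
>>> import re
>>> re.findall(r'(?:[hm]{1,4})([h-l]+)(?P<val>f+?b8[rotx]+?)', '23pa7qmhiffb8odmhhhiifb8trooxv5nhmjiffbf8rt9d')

Pattern: 1 to 4 of one of [hm] (non-capturing group); then one or more of a character in [h-l] (captured); then one or more of a literal 'f' (lazy), then the literal 'b8', then one or more of one of [rotx] (lazy) (captured as 'val').
Matches: at [6:14] match 'mhiffb8o', groups = ('i', 'ffb8o'); at [15:25] match 'mhhhiifb8t', groups = ('ii', 'fb8t').
With 2 capturing groups, `findall` returns a 2-tuple per match.

[('i', 'ffb8o'), ('ii', 'fb8t')]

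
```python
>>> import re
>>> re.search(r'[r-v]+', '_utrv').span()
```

(1, 5)

The match spans [1:5] → 'utrv'.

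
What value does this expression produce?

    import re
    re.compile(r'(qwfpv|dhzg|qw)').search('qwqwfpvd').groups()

('qw',)

The match spans [0:2] → 'qw'.
Captured: group 1 = 'qw'.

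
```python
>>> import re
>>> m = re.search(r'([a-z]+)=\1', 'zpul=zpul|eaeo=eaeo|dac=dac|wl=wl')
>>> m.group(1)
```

'zpul'

`\1` is not a pattern — it's the concrete string captured by group 1, re-applied verbatim.
Unlike `match`, `search` isn't anchored — it looks for the pattern anywhere in the string.
The match spans [0:9] → 'zpul=zpul'.
Captured: group 1 = 'zpul'.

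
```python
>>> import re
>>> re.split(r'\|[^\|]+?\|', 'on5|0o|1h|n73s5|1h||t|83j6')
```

['on5', '1h', '1h|', '83j6']

Matches to split on: at [3:7] → '|0o|'; at [9:16] → '|n73s5|'; at [19:22] → '|t|'.
Splitting on the pattern gives 4 pieces.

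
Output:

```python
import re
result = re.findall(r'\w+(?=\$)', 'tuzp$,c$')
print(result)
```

['tuzp', 'c']

The `(?=…)`/`(?<=…)` assertion just peeks at neighbouring text; it doesn't advance the match position.
Walking the string: at [0:4] → 'tuzp'; at [6:7] → 'c'.
No capturing groups, so `findall` returns the 2 full match strings.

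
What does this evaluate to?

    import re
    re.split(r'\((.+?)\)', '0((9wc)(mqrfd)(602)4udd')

['0', '(9wc', '', 'mqrfd', '', '602', '4udd']

A `+?`/`*?`/`{m,n}?` starts at its minimum and grows only as far as needed for what follows to match.
The group in the pattern means `split` returns the separators' captures alongside the pieces.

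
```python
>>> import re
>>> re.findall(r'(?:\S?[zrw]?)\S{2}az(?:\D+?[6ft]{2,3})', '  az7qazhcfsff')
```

No capturing groups, so `findall` returns the 1 full match string.

['az7qazhcfsff']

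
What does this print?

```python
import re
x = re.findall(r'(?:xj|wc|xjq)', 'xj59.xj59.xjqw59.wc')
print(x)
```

Alternation isn't longest-match — the leftmost alternative that fits at this position is chosen.
Matches: at [0:2] → 'xj'; at [5:7] → 'xj'; at [10:12] → 'xj'; at [17:19] → 'wc'.
`findall` yields the raw match text (4 of them) because the pattern has no groups.

['xj', 'xj', 'xj', 'wc']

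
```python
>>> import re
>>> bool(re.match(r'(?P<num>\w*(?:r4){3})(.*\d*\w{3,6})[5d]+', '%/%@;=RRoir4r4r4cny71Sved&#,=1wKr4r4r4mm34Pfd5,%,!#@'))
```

False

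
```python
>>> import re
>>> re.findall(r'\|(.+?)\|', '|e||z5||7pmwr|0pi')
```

Scanning left to right: at [0:3] match '|e|', group 1 = 'e'; at [3:7] match '|z5|', group 1 = 'z5'; at [7:14] match '|7pmwr|', group 1 = '7pmwr'.
One capturing group, so `findall` returns just the captured substring from each match — 3 in all.

['e', 'z5', '7pmwr']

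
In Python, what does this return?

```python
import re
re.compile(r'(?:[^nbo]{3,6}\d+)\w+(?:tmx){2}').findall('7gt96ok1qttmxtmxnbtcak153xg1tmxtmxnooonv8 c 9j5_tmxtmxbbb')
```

['7gt96ok1qttmxtmxnbtcak153xg1tmxtmx', 'v8 c 9j5_tmxtmx']

Pattern: 3 to 6 of any character except [nbo], then one or more of a digit (non-capturing group); then one or more of a word character, then the literal 'tmx' repeated 2 times.
Since nothing is captured, `findall` lists the 2 matched substrings directly.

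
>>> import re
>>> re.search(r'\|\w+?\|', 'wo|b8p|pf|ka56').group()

`search` walks the string left to right and returns the first match it finds.
The match spans [2:7] → '|b8p|'.

'|b8p|'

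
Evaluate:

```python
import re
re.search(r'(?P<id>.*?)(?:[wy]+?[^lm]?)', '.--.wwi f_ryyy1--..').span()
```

The pattern matches zero or more of any character (lazy) (captured as 'id'); then one or more of one of [wy] (lazy), then optionally any character except [lm] (non-capturing group).
With the lazy modifier that quantifier settles for the fewest repetitions that let the rest of the pattern succeed (the atoms after it are unaffected and can still be greedy).
Unlike `match`, `search` isn't anchored — it looks for the pattern anywhere in the string.
The match spans [0:6] → '.--.ww'.
Captured: group 1 = '.--.'.

(0, 6)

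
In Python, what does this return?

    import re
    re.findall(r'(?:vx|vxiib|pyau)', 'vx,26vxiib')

['vx', 'vx']

The regex engine tests alternatives in the order written; an earlier branch that matches wins even if a later one would match more.
Since nothing is captured, `findall` lists the 2 matched substrings directly.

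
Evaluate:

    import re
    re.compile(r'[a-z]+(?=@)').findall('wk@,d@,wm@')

['wk', 'd', 'wm']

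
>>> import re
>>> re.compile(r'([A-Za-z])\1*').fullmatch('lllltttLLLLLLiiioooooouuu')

None

`\1` is not a pattern — it's the concrete string captured by group 1, re-applied verbatim.
`fullmatch` succeeds only if the pattern covers the string from start to end.
Here there's no way to consume every character, so the call returns None.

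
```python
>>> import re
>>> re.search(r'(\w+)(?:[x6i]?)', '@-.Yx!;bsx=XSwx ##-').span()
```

Pattern: one or more of a word character (captured); then optionally one of [x6i] (non-capturing group).
`re.search` tries every starting position until one works.
The match spans [3:5] → 'Yx'.
Captured: group 1 = 'Yx'.

(3, 5)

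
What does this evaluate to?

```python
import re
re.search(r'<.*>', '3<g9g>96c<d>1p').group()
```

Unlike `match`, `search` isn't anchored — it looks for the pattern anywhere in the string.
The match spans [1:12] → '<g9g>96c<d>'.

'<g9g>96c<d>'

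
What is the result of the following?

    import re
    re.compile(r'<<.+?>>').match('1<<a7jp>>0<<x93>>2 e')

With `match`, the pattern is implicitly anchored at the beginning.
Here the string doesn't start with a match, so the call returns None.

None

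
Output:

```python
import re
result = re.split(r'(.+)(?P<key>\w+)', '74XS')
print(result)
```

['', '74X', 'S', '']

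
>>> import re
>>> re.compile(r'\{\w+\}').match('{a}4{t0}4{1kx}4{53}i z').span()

(0, 3)

With `match`, the pattern is implicitly anchored at the beginning.
The match spans [0:3] → '{a}'.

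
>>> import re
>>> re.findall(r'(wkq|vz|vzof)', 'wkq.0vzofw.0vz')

Branches in `(...|...)` are attempted left-to-right; the first branch that allows the whole pattern to succeed is taken.
Matches: at [0:3] match 'wkq', group 1 = 'wkq'; at [5:7] match 'vz', group 1 = 'vz'; at [12:14] match 'vz', group 1 = 'vz'.
`findall` collects group 1 from each match (3 total).

['wkq', 'vz', 'vz']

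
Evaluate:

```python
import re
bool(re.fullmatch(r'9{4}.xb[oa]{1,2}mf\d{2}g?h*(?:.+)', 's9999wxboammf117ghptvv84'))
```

This matches exactly 4 of the literal '9', then any character, then the literal 'xb'; then 1 to 2 of one of [oa], then the literal 'mf'; then exactly 2 of a digit; then optionally the literal 'g', then zero or more of the literal 'h'; then one or more of any character (non-capturing group).
For `fullmatch`, every character of the input must be accounted for by the pattern.
Here there's no way to consume every character, so the call returns None, and `bool(None)` is False.

False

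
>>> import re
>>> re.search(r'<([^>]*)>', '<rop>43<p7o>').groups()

('rop',)

Unlike `match`, `search` isn't anchored — it looks for the pattern anywhere in the string.
The match spans [0:5] → '<rop>'.
Captured: group 1 = 'rop'.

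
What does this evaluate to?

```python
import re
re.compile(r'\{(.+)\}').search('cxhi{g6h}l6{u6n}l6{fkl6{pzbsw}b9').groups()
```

The match spans [4:30] → '{g6h}l6{u6n}l6{fkl6{pzbsw}'.
Captured: group 1 = 'g6h}l6{u6n}l6{fkl6{pzbsw'.

('g6h}l6{u6n}l6{fkl6{pzbsw',)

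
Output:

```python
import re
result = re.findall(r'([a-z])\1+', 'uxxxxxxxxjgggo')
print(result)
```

['x', 'g']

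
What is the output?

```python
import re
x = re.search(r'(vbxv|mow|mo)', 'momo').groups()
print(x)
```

`re.search` tries every starting position until one works.
The match spans [0:2] → 'mo'.
Captured: group 1 = 'mo'.

('mo',)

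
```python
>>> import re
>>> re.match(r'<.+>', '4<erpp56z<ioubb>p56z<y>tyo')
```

`re.match` won't scan ahead — the pattern has to work from the very first character.
Here the pattern fails at index 0, so the call returns None.

None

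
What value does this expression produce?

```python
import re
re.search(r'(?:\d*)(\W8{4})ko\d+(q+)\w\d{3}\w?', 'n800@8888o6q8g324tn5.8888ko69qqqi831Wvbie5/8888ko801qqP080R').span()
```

(19, 37)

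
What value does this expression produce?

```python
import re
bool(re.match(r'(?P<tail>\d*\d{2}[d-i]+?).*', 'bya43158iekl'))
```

The pattern matches zero or more of a digit, then exactly 2 of a digit, then one or more of a character in [d-i] (lazy) (captured as 'tail'); then zero or more of any character.
`re.match` won't scan ahead — the pattern has to work from the very first character.
Here position 0 doesn't satisfy it, so the call returns None, and `bool(None)` is False.

False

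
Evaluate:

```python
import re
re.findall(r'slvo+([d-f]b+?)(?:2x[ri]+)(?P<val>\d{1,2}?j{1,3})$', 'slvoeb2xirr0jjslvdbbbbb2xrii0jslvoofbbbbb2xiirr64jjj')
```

[('fbbbbb', '64jjj')]

Multiple groups make `findall` return tuples — one 2-tuple for the one match.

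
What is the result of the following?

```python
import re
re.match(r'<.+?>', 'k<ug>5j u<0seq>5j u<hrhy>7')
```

With `match`, the pattern is implicitly anchored at the beginning.
Here position 0 doesn't satisfy it, so the call returns None.

None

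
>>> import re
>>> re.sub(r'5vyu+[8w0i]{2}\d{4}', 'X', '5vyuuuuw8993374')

This matches the literal '5vy', then one or more of a literal 'u'; then exactly 2 of one of [8w0i], then exactly 4 of a digit.
Each match is replaced by 'X'.

'X74'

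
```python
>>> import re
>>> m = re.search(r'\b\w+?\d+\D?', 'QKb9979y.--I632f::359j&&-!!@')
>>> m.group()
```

'QKb9979y'

The match spans [0:8] → 'QKb9979y'.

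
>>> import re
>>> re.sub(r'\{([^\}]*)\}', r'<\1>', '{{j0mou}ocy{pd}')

'<{j0mou>ocy<pd>'

Each match is replaced using the text its own group 1 captured.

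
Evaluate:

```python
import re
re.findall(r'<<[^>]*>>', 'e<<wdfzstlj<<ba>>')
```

['<<wdfzstlj<<ba>>']

Matches: at [1:17] → '<<wdfzstlj<<ba>>'.
`findall` yields the raw match text (1 of them) because the pattern has no groups.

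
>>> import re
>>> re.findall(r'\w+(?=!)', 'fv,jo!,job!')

['jo', 'job']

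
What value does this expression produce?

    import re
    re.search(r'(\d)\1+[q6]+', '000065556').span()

(0, 5)

`\1` is not a pattern — it's the concrete string captured by group 1, re-applied verbatim.
`re.search` tries every starting position until one works.
The match spans [0:5] → '00006'.
Captured: group 1 = '0'.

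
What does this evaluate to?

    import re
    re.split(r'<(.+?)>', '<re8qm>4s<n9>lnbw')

['', 're8qm', '4s', 'n9', 'lnbw']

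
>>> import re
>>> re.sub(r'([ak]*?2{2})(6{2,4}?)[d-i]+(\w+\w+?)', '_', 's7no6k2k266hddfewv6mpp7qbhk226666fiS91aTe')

's7no6k2k266hddfewv6mpp7qbh_'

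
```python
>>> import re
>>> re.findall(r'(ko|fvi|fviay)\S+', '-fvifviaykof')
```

['fvi']

With a single group, `findall` returns only what that group captured — 1 item.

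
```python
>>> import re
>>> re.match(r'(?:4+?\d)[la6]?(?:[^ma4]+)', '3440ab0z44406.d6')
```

None

This matches one or more of the literal '4' (lazy), then a digit (non-capturing group); then optionally one of [la6]; then one or more of any character except [ma4] (non-capturing group).
`re.match` only tries the pattern at the start of the string.
Here the pattern fails at index 0, so the call returns None.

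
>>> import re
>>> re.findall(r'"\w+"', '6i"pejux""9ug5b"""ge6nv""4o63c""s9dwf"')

Walking the string: at [2:9] → '"pejux"'; at [9:16] → '"9ug5b"'; at [17:24] → '"ge6nv"'; at [24:31] → '"4o63c"'; at [31:38] → '"s9dwf"'.
Since nothing is captured, `findall` lists the 5 matched substrings directly.

['"pejux"', '"9ug5b"', '"ge6nv"', '"4o63c"', '"s9dwf"']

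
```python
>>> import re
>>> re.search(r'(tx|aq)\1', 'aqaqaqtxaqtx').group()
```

The backreference `\1` re-matches whatever the first group consumed, character for character.
`re.search` tries every starting position until one works.
The match spans [0:4] → 'aqaq'.
Captured: group 1 = 'aq'.

'aqaq'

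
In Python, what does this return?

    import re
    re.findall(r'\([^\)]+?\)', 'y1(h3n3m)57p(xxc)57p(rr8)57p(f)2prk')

Matches: at [2:9] → '(h3n3m)'; at [12:17] → '(xxc)'; at [20:25] → '(rr8)'; at [28:31] → '(f)'.
No capturing groups, so `findall` returns the 4 full match strings.

['(h3n3m)', '(xxc)', '(rr8)', '(f)']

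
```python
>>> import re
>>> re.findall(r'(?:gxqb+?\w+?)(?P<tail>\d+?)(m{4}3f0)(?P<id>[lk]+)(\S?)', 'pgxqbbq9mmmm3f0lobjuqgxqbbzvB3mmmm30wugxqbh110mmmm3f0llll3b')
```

A `+?`/`*?`/`{m,n}?` starts at its minimum and grows only as far as needed for what follows to match.
`findall` packs the 4 group values into a tuple for every match.

[('9', 'mmmm3f0', 'l', 'o'), ('110', 'mmmm3f0', 'llll', '3')]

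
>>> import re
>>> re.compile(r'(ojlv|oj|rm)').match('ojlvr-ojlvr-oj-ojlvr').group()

'ojlv'

`match` is anchored at position 0; if the pattern doesn't fit there, it returns None.
The match spans [0:4] → 'ojlv'.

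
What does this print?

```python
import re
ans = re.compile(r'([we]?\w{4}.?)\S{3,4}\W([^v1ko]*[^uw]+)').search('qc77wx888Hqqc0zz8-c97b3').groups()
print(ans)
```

The match spans [8:23] → '8Hqqc0zz8-c97b3'.
Captured: group 1 = '8Hqqc', group 2 = 'c97b3'.

('8Hqqc', 'c97b3')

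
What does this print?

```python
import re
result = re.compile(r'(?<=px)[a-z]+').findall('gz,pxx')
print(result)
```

['x']

Lookahead/lookbehind check context without consuming it, so the matched span excludes the asserted characters.
Matches: at [5:6] → 'x'.
Since nothing is captured, `findall` lists the 1 matched substring directly.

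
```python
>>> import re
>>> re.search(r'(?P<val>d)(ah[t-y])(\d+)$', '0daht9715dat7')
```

Here nothing in the string fits, so the call returns None.

None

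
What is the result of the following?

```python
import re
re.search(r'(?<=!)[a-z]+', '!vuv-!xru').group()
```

'vuv'

Lookahead/lookbehind check context without consuming it, so the matched span excludes the asserted characters.
`re.search` tries every starting position until one works.
The match spans [1:4] → 'vuv'.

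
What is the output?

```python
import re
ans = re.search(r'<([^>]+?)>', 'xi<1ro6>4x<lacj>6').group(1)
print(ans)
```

1ro6

The match spans [2:8] → '<1ro6>'.
Captured: group 1 = '1ro6'.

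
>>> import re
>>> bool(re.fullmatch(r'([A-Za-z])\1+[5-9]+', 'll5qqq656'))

A backreference is literal: `\1` must see the identical characters the first group matched.
`re.fullmatch` requires the pattern to consume the entire string.
Here there's no way to consume every character, so the call returns None, and `bool(None)` is False.

False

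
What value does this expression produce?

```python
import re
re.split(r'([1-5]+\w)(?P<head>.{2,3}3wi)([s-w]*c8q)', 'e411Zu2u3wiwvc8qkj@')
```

The pattern matches one or more of a character in [1-5], then a word character (captured); then 2 to 3 of any character, then the literal '3wi' (captured as 'head'); then zero or more of a character in [s-w], then the literal 'c8q' (captured).
`re.split` interleaves the captured-group text with the surrounding fragments.

['e', '411Z', 'u2u3wi', 'wvc8q', 'kj@']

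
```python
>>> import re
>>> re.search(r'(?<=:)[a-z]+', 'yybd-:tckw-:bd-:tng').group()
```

Lookahead/lookbehind check context without consuming it, so the matched span excludes the asserted characters.
`re.search` tries every starting position until one works.
The match spans [6:10] → 'tckw'.

'tckw'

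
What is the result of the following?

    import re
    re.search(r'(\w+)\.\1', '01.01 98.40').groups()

The match spans [0:5] → '01.01'.
Captured: group 1 = '01'.

('01',)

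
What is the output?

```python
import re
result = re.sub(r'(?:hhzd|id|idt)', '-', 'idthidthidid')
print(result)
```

-th-th--

Alternation tries branches left to right and keeps the first one that lets the overall match succeed at that position.
Matches: at [0:2] → 'id'; at [4:6] → 'id'; at [8:10] → 'id'; at [10:12] → 'id'.
Each match is replaced by '-'.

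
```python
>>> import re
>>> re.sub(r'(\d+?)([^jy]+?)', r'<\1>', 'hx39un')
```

The `?` after the quantifier makes it lazy — it takes as little as possible before letting the rest of the pattern try.
`\1` in the replacement pulls in group 1's text for each match.

'hx<3>un'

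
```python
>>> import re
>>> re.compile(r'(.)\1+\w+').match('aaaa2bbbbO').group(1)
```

'a'

`\1` has to match the exact text group 1 already captured.
With `match`, the pattern is implicitly anchored at the beginning.
The match spans [0:10] → 'aaaa2bbbbO'.
Captured: group 1 = 'a'.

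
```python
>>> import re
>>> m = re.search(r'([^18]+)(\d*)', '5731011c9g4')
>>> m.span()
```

(0, 7)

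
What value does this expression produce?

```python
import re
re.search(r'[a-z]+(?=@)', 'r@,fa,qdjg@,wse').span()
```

(0, 1)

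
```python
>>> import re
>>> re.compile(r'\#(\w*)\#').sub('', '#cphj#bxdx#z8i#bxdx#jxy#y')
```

'bxdxbxdxy'

`sub` substitutes '' at each match site.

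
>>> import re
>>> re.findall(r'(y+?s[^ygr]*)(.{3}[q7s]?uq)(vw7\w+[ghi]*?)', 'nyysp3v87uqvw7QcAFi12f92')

[('yysp3', 'v87uq', 'vw7QcAFi12f92')]

Pattern: one or more of a literal 'y' (lazy), then a literal 's', then zero or more of any character except [ygr] (captured); then exactly 3 of any character, then optionally one of [q7s], then the literal 'uq' (captured); then the literal 'vw7', then one or more of a word character, then zero or more of one of [ghi] (lazy) (captured).
Walking the string: at [1:24] match 'yysp3v87uqvw7QcAFi12f92', groups = ('yysp3', 'v87uq', 'vw7QcAFi12f92').
`findall` packs the 3 group values into a tuple for every match.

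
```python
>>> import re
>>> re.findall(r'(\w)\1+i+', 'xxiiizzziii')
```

['x', 'z']

The backreference `\1` re-matches whatever the first group consumed, character for character.
Because there's exactly one group, `findall` drops the full match and keeps group 1 from each hit.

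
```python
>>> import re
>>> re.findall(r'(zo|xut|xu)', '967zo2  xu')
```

Walking the string: at [3:5] match 'zo', group 1 = 'zo'; at [8:10] match 'xu', group 1 = 'xu'.
`findall` collects group 1 from each match (2 total).

['zo', 'xu']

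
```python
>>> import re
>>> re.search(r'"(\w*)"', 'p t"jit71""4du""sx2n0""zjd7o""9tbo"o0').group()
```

'"jit71"'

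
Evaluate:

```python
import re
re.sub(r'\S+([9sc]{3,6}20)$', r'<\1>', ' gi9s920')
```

' <9s920>'

This matches one or more of a non-whitespace character; then 3 to 6 of one of [9sc], then the literal '20' (captured); then anchored at the end.
Matches: at [1:8] → 'gi9s920'.
The replacement refers to a captured group, so each match is rewritten using its own captured text.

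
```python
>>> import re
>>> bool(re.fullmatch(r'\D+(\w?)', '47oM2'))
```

For `fullmatch`, every character of the input must be accounted for by the pattern.
Here the string isn't matched end-to-end, so the call returns None, and `bool(None)` is False.

False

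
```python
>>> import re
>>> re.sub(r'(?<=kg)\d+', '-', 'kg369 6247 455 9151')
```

The positive lookaround only admits positions where the adjacent text matches; those characters stay outside the span.
Matches: at [2:5] → '369'.
Every occurrence is swapped for '-'.

'kg- 6247 455 9151'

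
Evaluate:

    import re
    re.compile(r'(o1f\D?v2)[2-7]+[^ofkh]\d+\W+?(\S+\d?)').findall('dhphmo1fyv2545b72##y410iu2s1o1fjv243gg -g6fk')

[('o1fyv2', '#y410iu2s1o1fjv243gg')]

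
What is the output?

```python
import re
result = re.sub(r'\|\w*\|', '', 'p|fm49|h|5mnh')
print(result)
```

ph|5mnh

Matches: at [1:7] → '|fm49|'.
`sub` substitutes '' at each match site.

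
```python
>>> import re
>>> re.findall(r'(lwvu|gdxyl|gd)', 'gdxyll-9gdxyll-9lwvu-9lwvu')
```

Alternation isn't longest-match — the leftmost alternative that fits at this position is chosen.
Walking the string: at [0:5] match 'gdxyl', group 1 = 'gdxyl'; at [8:13] match 'gdxyl', group 1 = 'gdxyl'; at [16:20] match 'lwvu', group 1 = 'lwvu'; at [22:26] match 'lwvu', group 1 = 'lwvu'.
With a single group, `findall` returns only what that group captured — 4 items.

['gdxyl', 'gdxyl', 'lwvu', 'lwvu']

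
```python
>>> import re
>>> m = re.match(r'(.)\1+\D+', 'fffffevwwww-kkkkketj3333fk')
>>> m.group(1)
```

'f'

The backreference `\1` re-matches whatever the first group consumed, character for character.
`match` is anchored at position 0; if the pattern doesn't fit there, it returns None.
The match spans [0:20] → 'fffffevwwww-kkkkketj'.
Captured: group 1 = 'f'.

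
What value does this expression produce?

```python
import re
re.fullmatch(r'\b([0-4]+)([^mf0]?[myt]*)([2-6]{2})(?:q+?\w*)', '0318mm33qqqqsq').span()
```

(0, 14)

`re.fullmatch` is like wrapping the pattern in `^…$` (in single-line mode).
The match spans [0:14] → '0318mm33qqqqsq'.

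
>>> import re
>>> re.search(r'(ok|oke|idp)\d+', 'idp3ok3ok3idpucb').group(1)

'idp'

`re.search` tries every starting position until one works.
The match spans [0:4] → 'idp3'.
Captured: group 1 = 'idp'.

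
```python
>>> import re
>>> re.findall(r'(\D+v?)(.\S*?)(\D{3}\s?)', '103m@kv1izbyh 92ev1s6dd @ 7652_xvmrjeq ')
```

[('m@kv', '1', 'izb'), ('yh ', '92ev1s6', 'dd '), ('@ ', '7652', '_xv'), ('mr', 'j', 'eq ')]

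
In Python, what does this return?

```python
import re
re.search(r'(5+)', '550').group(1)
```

'55'

The match spans [0:2] → '55'.
Captured: group 1 = '55'.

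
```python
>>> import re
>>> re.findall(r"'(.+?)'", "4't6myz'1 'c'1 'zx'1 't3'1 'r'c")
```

A `+?`/`*?`/`{m,n}?` starts at its minimum and grows only as far as needed for what follows to match.
Matches: at [1:8] match "'t6myz'", group 1 = 't6myz'; at [10:13] match "'c'", group 1 = 'c'; at [15:19] match "'zx'", group 1 = 'zx'; at [21:25] match "'t3'", group 1 = 't3'; at [27:30] match "'r'", group 1 = 'r'.
With a single group, `findall` returns only what that group captured — 5 items.

['t6myz', 'c', 'zx', 't3', 'r']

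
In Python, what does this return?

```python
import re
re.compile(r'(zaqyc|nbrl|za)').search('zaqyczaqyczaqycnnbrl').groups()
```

('zaqyc',)

Alternation isn't longest-match — the leftmost alternative that fits at this position is chosen.
`re.search` scans for the first position where the pattern succeeds.
The match spans [0:5] → 'zaqyc'.
Captured: group 1 = 'zaqyc'.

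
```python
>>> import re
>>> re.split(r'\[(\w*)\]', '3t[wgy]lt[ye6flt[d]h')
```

['3t', 'wgy', 'lt[ye6flt', 'd', 'h']

Matches to split on: at [2:7] → '[wgy]'; at [16:19] → '[d]'.
Because the pattern has a capturing group, `split` also inserts each captured text between the pieces.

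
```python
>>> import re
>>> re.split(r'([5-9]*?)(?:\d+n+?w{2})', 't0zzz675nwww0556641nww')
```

['t0zzz', '', 'w', '', '']

Because the quantifier is non-greedy, it stops expanding at the earliest point where the rest of the pattern can succeed.
`re.split` interleaves the captured-group text with the surrounding fragments.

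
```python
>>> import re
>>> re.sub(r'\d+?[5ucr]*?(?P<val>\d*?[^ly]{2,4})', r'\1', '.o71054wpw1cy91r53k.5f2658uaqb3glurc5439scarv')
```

'.o1054wpw1cy1r53k.f265uaqb3glurc439scarv'

This matches one or more of a digit (lazy); then zero or more of one of [5ucr] (lazy); then zero or more of a digit (lazy), then 2 to 4 of any character except [ly] (captured as 'val').
Lazy quantifiers expand one character at a time until the remainder of the pattern can match.
Matches: at [2:7] → '71054'; at [13:18] → '91r53'; at [20:25] → '5f265'; at [25:30] → '8uaqb'; at [36:41] → '5439s'.
`\1` in the replacement pulls in group 1's text for each match.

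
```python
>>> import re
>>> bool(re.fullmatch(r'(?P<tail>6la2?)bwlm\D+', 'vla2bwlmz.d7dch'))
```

Pattern: the literal '6la', then optionally the literal '2' (captured as 'tail'); then the literal 'bw', then the literal 'lm'; then one or more of a non-digit.
`re.fullmatch` is like wrapping the pattern in `^…$` (in single-line mode).
Here the string isn't matched end-to-end, so the call returns None, and `bool(None)` is False.

False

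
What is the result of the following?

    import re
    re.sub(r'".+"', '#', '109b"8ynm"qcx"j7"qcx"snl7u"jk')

'109b#jk'

Matches: at [4:27] → '"8ynm"qcx"j7"qcx"snl7u"'.
Each match is replaced by '#'.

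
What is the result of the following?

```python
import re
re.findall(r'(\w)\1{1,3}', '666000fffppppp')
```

`\1` has to match the exact text group 1 already captured.
Because there's exactly one group, `findall` drops the full match and keeps group 1 from each hit.

['6', '0', 'f', 'p']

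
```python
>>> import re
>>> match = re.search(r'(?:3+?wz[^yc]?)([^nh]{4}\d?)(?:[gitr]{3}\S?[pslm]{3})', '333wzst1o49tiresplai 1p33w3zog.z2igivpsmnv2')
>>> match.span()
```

(0, 18)

This matches one or more of a literal '3' (lazy), then the literal 'wz', then optionally any character except [yc] (non-capturing group); then exactly 4 of any character except [nh], then optionally a digit (captured); then exactly 3 of one of [gitr], then optionally a non-whitespace character, then exactly 3 of one of [pslm] (non-capturing group).
`search` walks the string left to right and returns the first match it finds.
The match spans [0:18] → '333wzst1o49tirespl'.
Captured: group 1 = 't1o49'.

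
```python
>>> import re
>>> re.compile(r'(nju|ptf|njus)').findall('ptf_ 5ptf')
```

Walking the string: at [0:3] match 'ptf', group 1 = 'ptf'; at [6:9] match 'ptf', group 1 = 'ptf'.
With a single group, `findall` returns only what that group captured — 2 items.

['ptf', 'ptf']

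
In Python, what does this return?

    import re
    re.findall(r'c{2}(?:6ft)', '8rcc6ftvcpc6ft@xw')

['cc6ft']

The pattern matches exactly 2 of a literal 'c'; then the literal '6', then the literal 'ft' (non-capturing group).
Matches: at [2:7] → 'cc6ft'.
With no groups in the pattern, `findall` gives back each whole match — 1 here.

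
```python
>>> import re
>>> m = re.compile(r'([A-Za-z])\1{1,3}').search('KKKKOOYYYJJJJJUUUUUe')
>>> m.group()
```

After group 1 captures some text, `\1` only succeeds where that same text appears again.
Unlike `match`, `search` isn't anchored — it looks for the pattern anywhere in the string.
The match spans [0:4] → 'KKKK'.
Captured: group 1 = 'K'.

'KKKK'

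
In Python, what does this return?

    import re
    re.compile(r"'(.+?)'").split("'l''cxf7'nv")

['', 'l', '', 'cxf7', 'nv']

A `+?`/`*?`/`{m,n}?` starts at its minimum and grows only as far as needed for what follows to match.
`re.split` interleaves the captured-group text with the surrounding fragments.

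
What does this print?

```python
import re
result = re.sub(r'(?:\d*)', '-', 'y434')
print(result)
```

-y--

Pattern: zero or more of a digit (non-capturing group).
Matches: at [0:0] → ''; at [1:4] → '434'; at [4:4] → ''.
Each match is replaced by '-'.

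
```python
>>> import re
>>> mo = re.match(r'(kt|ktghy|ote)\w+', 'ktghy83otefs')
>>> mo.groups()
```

('kt',)

Alternation tries branches left to right and keeps the first one that lets the overall match succeed at that position.
`match` is anchored at position 0; if the pattern doesn't fit there, it returns None.
The match spans [0:12] → 'ktghy83otefs'.
Captured: group 1 = 'kt'.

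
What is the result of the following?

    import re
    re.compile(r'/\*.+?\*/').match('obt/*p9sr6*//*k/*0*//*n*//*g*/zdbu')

None

`re.match` only tries the pattern at the start of the string.
Here the string doesn't start with a match, so the call returns None.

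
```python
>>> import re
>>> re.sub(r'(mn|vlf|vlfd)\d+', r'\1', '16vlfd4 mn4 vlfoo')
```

Each match is replaced using the text its own group 1 captured.

'16vlfd mn vlfoo'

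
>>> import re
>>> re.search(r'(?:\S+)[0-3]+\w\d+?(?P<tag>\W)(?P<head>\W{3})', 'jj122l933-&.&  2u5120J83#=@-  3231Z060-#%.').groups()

('-', '&.&')

The match spans [0:13] → 'jj122l933-&.&'.
Captured: group 1 = '-', group 2 = '&.&'.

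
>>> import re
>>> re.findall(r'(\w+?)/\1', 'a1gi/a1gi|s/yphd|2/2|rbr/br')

`\1` has to match the exact text group 1 already captured.
Because there's exactly one group, `findall` drops the full match and keeps group 1 from each hit.

['a1gi', '2', 'br']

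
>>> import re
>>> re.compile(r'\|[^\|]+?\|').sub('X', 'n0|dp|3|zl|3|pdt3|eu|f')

'n0X3X3Xeu|f'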